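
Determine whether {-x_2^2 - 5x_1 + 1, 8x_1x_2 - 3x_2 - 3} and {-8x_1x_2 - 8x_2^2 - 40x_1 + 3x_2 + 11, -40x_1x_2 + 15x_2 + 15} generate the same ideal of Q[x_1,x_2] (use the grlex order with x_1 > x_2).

Yes, the ideals are equal.

Since reduced Gröbner bases are canonical representatives of ideals under a given ordering, it suffices to compute and compare them.
Buchberger on the first generating set:
f_1 = -x_2^2 - 5x_1 + 1, LT = x_2^2.
f_2 = 8x_1x_2 - 3x_2 - 3, LT = x_1x_2.

S(f_1,f_2): lcm = x_1x_2^2. S = 5x_1^2 + 3/8x_2^2 - x_1 + 3/8x_2.
  reduce S modulo (f_1, f_2):
  remainder 5x_1^2 - 23/8x_1 + 3/8x_2 + 3/8 ≠ 0; add g_3 = 5x_1^2 - 23/8x_1 + 3/8x_2 + 3/8 to the basis.

The other S-polynomials (S(f_1,g_3), S(f_2,g_3)) all reduce to 0 modulo the current basis, so we have a Gröbner basis.
Inter-reduce: drop elements whose leading term is divisible by another's, tail-reduce, and make monic.
Reduced Gröbner basis: {x_1^2 - 23/40x_1 + 3/40x_2 + 3/40, x_1x_2 - 3/8x_2 - 3/8, x_2^2 + 5x_1 - 1}.

Buchberger on the second generating set:
h_1 = -8x_1x_2 - 8x_2^2 - 40x_1 + 3x_2 + 11, LT = x_1x_2.
h_2 = -40x_1x_2 + 15x_2 + 15, LT = x_1x_2.

S(h_1,h_2): lcm = x_1x_2. S = x_2^2 + 5x_1 - 1.
  reduce S modulo (h_1, h_2):
  remainder x_2^2 + 5x_1 - 1 ≠ 0; add k_3 = x_2^2 + 5x_1 - 1 to the basis.

S(h_1,k_3): lcm = x_1x_2^2. S = x_2^3 - 5x_1^2 + 5x_1x_2 - 3/8x_2^2 + x_1 - 11/8x_2.
  reduce S modulo (h_1, h_2, k_3):
  remainder -5x_1^2 + 23/8x_1 - 3/8x_2 - 3/8 ≠ 0; add k_4 = -5x_1^2 + 23/8x_1 - 3/8x_2 - 3/8 to the basis.

The other S-polynomials (S(h_2,k_3), S(h_1,k_4), S(h_2,k_4), S(k_3,k_4)) all reduce to 0 modulo the current basis, so we have a Gröbner basis.
Inter-reduce: drop elements whose leading term is divisible by another's, tail-reduce, and make monic.
Reduced Gröbner basis: {x_1^2 - 23/40x_1 + 3/40x_2 + 3/40, x_1x_2 - 3/8x_2 - 3/8, x_2^2 + 5x_1 - 1}.

The two bases agree; hence the ideals are identical.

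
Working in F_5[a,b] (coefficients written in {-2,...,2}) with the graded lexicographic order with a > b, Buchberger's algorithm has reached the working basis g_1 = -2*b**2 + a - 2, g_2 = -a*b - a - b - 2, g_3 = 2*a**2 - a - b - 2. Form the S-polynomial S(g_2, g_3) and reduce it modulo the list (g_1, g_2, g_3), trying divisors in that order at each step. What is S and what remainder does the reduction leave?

S(g_2, g_3) = a**2 - a*b - 2*b**2 + 2*a + b; remainder on division = 0.

lcm(LM(g_2), LM(g_3)) = a**2*b.
S = (lcm/LT(g_2))·g_2 − (lcm/LT(g_3))·g_3 = a**2 - a*b - 2*b**2 + 2*a + b.
Reduce S modulo (g_1, g_2, g_3) in that order:
  leading term a**2: subtract (-2)·g_3 from a**2 - a*b - 2*b**2 + 2*a + b → -a*b - 2*b**2 - b + 1
  leading term a*b: subtract (1)·g_2 from -a*b - 2*b**2 - b + 1 → -2*b**2 + a - 2
  leading term b**2: subtract (1)·g_1 from -2*b**2 + a - 2 → 0
The remainder is 0, so this S-polynomial contributes no new basis element.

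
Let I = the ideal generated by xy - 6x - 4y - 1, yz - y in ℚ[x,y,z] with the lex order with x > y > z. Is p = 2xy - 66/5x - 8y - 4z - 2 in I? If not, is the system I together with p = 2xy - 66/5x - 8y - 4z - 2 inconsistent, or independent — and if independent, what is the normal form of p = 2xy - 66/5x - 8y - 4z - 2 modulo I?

First compute the reduced Gröbner basis of I by Buchberger's algorithm.
f_1 = xy - 6x - 4y - 1, LT = xy.
f_2 = yz - y, LT = yz.

S(f_1,f_2): lcm = xyz. S = xy - 6xz - 4yz - z.
  reduce S modulo (f_1, f_2):
  remainder -6xz + 6x - z + 1 ≠ 0; add h_3 = -6xz + 6x - z + 1 to the basis.

The other S-polynomials (S(f_1,h_3), S(f_2,h_3)) all reduce to 0 modulo the current basis, so we have a Gröbner basis.
Inter-reduce: drop elements whose leading term is divisible by another's, tail-reduce, and make monic.
Reduced Gröbner basis: {xy - 6x - 4y - 1, xz - x + ⅙z - ⅙, yz - y}.
Label its elements g_1 = xy - 6x - 4y - 1, g_2 = xz - x + ⅙z - ⅙, g_3 = yz - y.

Reduce p = 2xy - 66/5x - 8y - 4z - 2 modulo G:
  leading term xy: subtract (2)·g_1 from 2xy - 66/5x - 8y - 4z - 2 → -6/5x - 4z
  leading term x: no divisor's leading term divides it; move -6/5x to the remainder.
  leading term z: no divisor's leading term divides it; move -4z to the remainder.
  normal form = -6/5x - 4z.
The normal form is nonzero, so p ∉ I. Since p minus its normal form lies in I, I + (p) = I + (r) where r = -6/5x - 4z; decide whether this ideal is the whole ring.
Run Buchberger on G together with r (pairs among the g_i already reduce to 0 since G is a Gröbner basis):
g_1 = xy - 6x - 4y - 1, LT = xy.
g_2 = xz - x + ⅙z - ⅙, LT = xz.
g_3 = yz - y, LT = yz.
r = -6/5x - 4z, LT = x.

S(g_1,r): lcm = xy. S = -6x - 10/3yz - 4y - 1.
  reduce S modulo (g_1, g_2, g_3, r):
  remainder -22/3y + 20z - 1 ≠ 0; add m_5 = -22/3y + 20z - 1 to the basis.

S(g_2,r): lcm = xz. S = -x - 10/3z² + ⅙z - ⅙.
  reduce S modulo (g_1, g_2, g_3, r, m_5):
  remainder -10/3z² + 7/2z - ⅙ ≠ 0; add m_6 = -10/3z² + 7/2z - ⅙ to the basis.

The other S-polynomials (S(g_1,g_2), S(g_1,g_3), S(g_2,g_3), S(g_3,r), S(g_1,m_5), S(g_2,m_5), S(g_3,m_5), S(r,m_5), S(g_1,m_6), S(g_2,m_6), S(g_3,m_6), S(r,m_6), S(m_5,m_6)) all reduce to 0 modulo the current basis, so we have a Gröbner basis.
Inter-reduce: drop elements whose leading term is divisible by another's, tail-reduce, and make monic.
Reduced Gröbner basis: {x + 10/3z, y - 30/11z + 3/22, z² - 21/20z + 1/20}.
The reduced Gröbner basis of I + (p) is {x + 10/3z, y - 30/11z + 3/22, z² - 21/20z + 1/20} ≠ {1}, a proper ideal, so the enlarged system stays consistent: p is independent of I, with normal form -6/5x - 4z.

2xy - 66/5x - 8y - 4z - 2 is independent of I; its normal form modulo I is -6/5x - 4z.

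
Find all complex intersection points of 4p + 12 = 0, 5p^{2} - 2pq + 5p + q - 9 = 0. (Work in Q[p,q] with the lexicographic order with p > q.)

{(-3, -3)}

Compute a lex Gröbner basis by Buchberger's algorithm.
f_1 = 4p + 12, LT = p.
f_2 = 5p^{2} - 2pq + 5p + q - 9, LT = p^{2}.

S(f_1,f_2): lcm = p^{2}. S = \tfrac{2}{5}pq + 2p - \tfrac{1}{5}q + \tfrac{9}{5}.
  reduce S modulo (f_1, f_2):
  remainder -\tfrac{7}{5}q - \tfrac{21}{5} ≠ 0; add h_3 = -\tfrac{7}{5}q - \tfrac{21}{5} to the basis.

The other S-polynomials (S(f_1,h_3), S(f_2,h_3)) all reduce to 0 modulo the current basis, so we have a Gröbner basis.
Inter-reduce: drop elements whose leading term is divisible by another's, tail-reduce, and make monic.
Reduced Gröbner basis: {p + 3, q + 3}.

Since the basis is lex-ordered, q + 3 is univariate in q. Its roots are {-3}. Back-substituting each root into the other basis elements fixes the other coordinates.
  q = -3: the earlier basis element becomes p + 3 = 0, giving p = -3 — point (-3, -3).
This is the nonlinear analogue of row-reducing a linear system.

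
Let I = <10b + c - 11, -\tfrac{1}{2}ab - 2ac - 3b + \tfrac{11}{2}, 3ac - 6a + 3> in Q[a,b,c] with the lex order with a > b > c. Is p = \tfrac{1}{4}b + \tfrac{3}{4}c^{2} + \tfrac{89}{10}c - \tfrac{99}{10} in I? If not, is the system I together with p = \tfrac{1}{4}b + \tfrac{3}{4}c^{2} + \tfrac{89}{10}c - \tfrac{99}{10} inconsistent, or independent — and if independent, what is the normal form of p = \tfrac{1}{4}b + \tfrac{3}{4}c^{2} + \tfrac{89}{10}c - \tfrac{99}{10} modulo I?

\tfrac{1}{4}b + \tfrac{3}{4}c^{2} + \tfrac{89}{10}c - \tfrac{99}{10} lies in I (it reduces to 0).

First compute the reduced Gröbner basis of I by Buchberger's algorithm.
f_1 = 10b + c - 11, LT = b.
f_2 = -\tfrac{1}{2}ab - 2ac - 3b + \tfrac{11}{2}, LT = ab.
f_3 = 3ac - 6a + 3, LT = ac.

S(f_1,f_2): lcm = ab. S = -\tfrac{39}{10}ac - \tfrac{11}{10}a - 6b + 11.
  leading term ac: subtract (-\tfrac{13}{10})·f_3 from -\tfrac{39}{10}ac - \tfrac{11}{10}a - 6b + 11 → -\tfrac{89}{10}a - 6b + \tfrac{149}{10}
  leading term a: no divisor's leading term divides it; move -\tfrac{89}{10}a to the remainder.
  leading term b: subtract (-\tfrac{3}{5})·f_1 from -6b + \tfrac{149}{10} → \tfrac{3}{5}c + \tfrac{83}{10}
  leading term c: no divisor's leading term divides it; move \tfrac{3}{5}c to the remainder.
  leading term 1: no divisor's leading term divides it; move \tfrac{83}{10} to the remainder.
  remainder -\tfrac{89}{10}a + \tfrac{3}{5}c + \tfrac{83}{10} ≠ 0; add h_4 = -\tfrac{89}{10}a + \tfrac{3}{5}c + \tfrac{83}{10} to the basis.

S(f_2,f_3): lcm = abc. S = 2ab + 4ac^{2} + 6bc - b - 11c.
  leading term ab: subtract (\tfrac{1}{5}a)·f_1 from 2ab + 4ac^{2} + 6bc - b - 11c → 4ac^{2} - \tfrac{1}{5}ac + \tfrac{11}{5}a + 6bc - b - 11c
  leading term ac^{2}: subtract (\tfrac{4}{3}c)·f_3 from 4ac^{2} - \tfrac{1}{5}ac + \tfrac{11}{5}a + 6bc - b - 11c → \tfrac{39}{5}ac + \tfrac{11}{5}a + 6bc - b - 15c
  leading term ac: subtract (\tfrac{13}{5})·f_3 from \tfrac{39}{5}ac + \tfrac{11}{5}a + 6bc - b - 15c → \tfrac{89}{5}a + 6bc - b - 15c - \tfrac{39}{5}
  leading term a: subtract (-2)·h_4 from \tfrac{89}{5}a + 6bc - b - 15c - \tfrac{39}{5} → 6bc - b - \tfrac{69}{5}c + \tfrac{44}{5}
  leading term bc: subtract (\tfrac{3}{5}c)·f_1 from 6bc - b - \tfrac{69}{5}c + \tfrac{44}{5} → -b - \tfrac{3}{5}c^{2} - \tfrac{36}{5}c + \tfrac{44}{5}
  leading term b: subtract (-\tfrac{1}{10})·f_1 from -b - \tfrac{3}{5}c^{2} - \tfrac{36}{5}c + \tfrac{44}{5} → -\tfrac{3}{5}c^{2} - \tfrac{71}{10}c + \tfrac{77}{10}
  leading term c^{2}: no divisor's leading term divides it; move -\tfrac{3}{5}c^{2} to the remainder.
  leading term c: no divisor's leading term divides it; move -\tfrac{71}{10}c to the remainder.
  leading term 1: no divisor's leading term divides it; move \tfrac{77}{10} to the remainder.
  remainder -\tfrac{3}{5}c^{2} - \tfrac{71}{10}c + \tfrac{77}{10} ≠ 0; add h_5 = -\tfrac{3}{5}c^{2} - \tfrac{71}{10}c + \tfrac{77}{10} to the basis.

The other S-polynomials (S(f_1,f_3), S(f_1,h_4), S(f_2,h_4), S(f_3,h_4), S(f_1,h_5), S(f_2,h_5), S(f_3,h_5), S(h_4,h_5)) all reduce to 0 modulo the current basis, so we have a Gröbner basis.
Inter-reduce: drop elements whose leading term is divisible by another's, tail-reduce, and make monic.
Reduced Gröbner basis: {a - \tfrac{6}{89}c - \tfrac{83}{89}, b + \tfrac{1}{10}c - \tfrac{11}{10}, c^{2} + \tfrac{71}{6}c - \tfrac{77}{6}}.
Label its elements g_1 = a - \tfrac{6}{89}c - \tfrac{83}{89}, g_2 = b + \tfrac{1}{10}c - \tfrac{11}{10}, g_3 = c^{2} + \tfrac{71}{6}c - \tfrac{77}{6}.

Reduce p = \tfrac{1}{4}b + \tfrac{3}{4}c^{2} + \tfrac{89}{10}c - \tfrac{99}{10} modulo G:
  leading term b: subtract (\tfrac{1}{4})·g_2 from \tfrac{1}{4}b + \tfrac{3}{4}c^{2} + \tfrac{89}{10}c - \tfrac{99}{10} → \tfrac{3}{4}c^{2} + \tfrac{71}{8}c - \tfrac{77}{8}
  leading term c^{2}: subtract (\tfrac{3}{4})·g_3 from \tfrac{3}{4}c^{2} + \tfrac{71}{8}c - \tfrac{77}{8} → 0
  normal form = 0.
Since the normal form is 0, p ∈ I.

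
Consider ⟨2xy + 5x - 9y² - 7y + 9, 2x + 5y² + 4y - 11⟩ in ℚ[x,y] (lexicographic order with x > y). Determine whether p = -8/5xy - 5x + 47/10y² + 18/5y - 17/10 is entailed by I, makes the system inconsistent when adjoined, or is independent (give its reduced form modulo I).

-8/5xy - 5x + 47/10y² + 18/5y - 17/10 lies in I (it reduces to 0).

First compute the reduced Gröbner basis of I by Buchberger's algorithm.
f_1 = 2xy + 5x - 9y² - 7y + 9, LT = xy.
f_2 = 2x + 5y² + 4y - 11, LT = x.

S(f_1,f_2): lcm = xy. S = 5/2x - 5/2y³ - 13/2y² + 2y + 9/2.
  leading term x: subtract (5/4)·f_2 from 5/2x - 5/2y³ - 13/2y² + 2y + 9/2 → -5/2y³ - 51/4y² - 3y + 73/4
  leading term y³: no divisor's leading term divides it; move -5/2y³ to the remainder.
  leading term y²: no divisor's leading term divides it; move -51/4y² to the remainder.
  leading term y: no divisor's leading term divides it; move -3y to the remainder.
  leading term 1: no divisor's leading term divides it; move 73/4 to the remainder.
  remainder -5/2y³ - 51/4y² - 3y + 73/4 ≠ 0; add h_3 = -5/2y³ - 51/4y² - 3y + 73/4 to the basis.

S(f_1,h_3): lcm = xy³. S = -13/5xy² - 6/5xy + 73/10x - 9/2y⁴ - 7/2y³ + 9/2y².
  leading term xy²: subtract (-13/10y)·f_1 from -13/5xy² - 6/5xy + 73/10x - 9/2y⁴ - 7/2y³ + 9/2y² → 53/10xy + 73/10x - 9/2y⁴ - 76/5y³ - 23/5y² + 117/10y
  leading term xy: subtract (53/20)·f_1 from 53/10xy + 73/10x - 9/2y⁴ - 76/5y³ - 23/5y² + 117/10y → -119/20x - 9/2y⁴ - 76/5y³ + 77/4y² + 121/4y - 477/20
  leading term x: subtract (-119/40)·f_2 from -119/20x - 9/2y⁴ - 76/5y³ + 77/4y² + 121/4y - 477/20 → -9/2y⁴ - 76/5y³ + 273/8y² + 843/20y - 2263/40
  leading term y⁴: subtract (9/5y)·h_3 from -9/2y⁴ - 76/5y³ + 273/8y² + 843/20y - 2263/40 → 31/4y³ + 1581/40y² + 93/10y - 2263/40
  leading term y³: subtract (-31/10)·h_3 from 31/4y³ + 1581/40y² + 93/10y - 2263/40 → 0
  remainder 0.

S(f_2,h_3): leading monomials are coprime, so the S-polynomial reduces to 0 (Buchberger's first criterion).
Every S-polynomial of the final basis reduces to 0, so we have a Gröbner basis.
Inter-reduce: drop elements whose leading term is divisible by another's, tail-reduce, and make monic.
Reduced Gröbner basis: {x + 5/2y² + 2y - 11/2, y³ + 51/10y² + 6/5y - 73/10}.
Label its elements g_1 = x + 5/2y² + 2y - 11/2, g_2 = y³ + 51/10y² + 6/5y - 73/10.

Reduce p = -8/5xy - 5x + 47/10y² + 18/5y - 17/10 modulo G:
  leading term xy: subtract (-8/5y)·g_1 from -8/5xy - 5x + 47/10y² + 18/5y - 17/10 → -5x + 4y³ + 79/10y² - 26/5y - 17/10
  leading term x: subtract (-5)·g_1 from -5x + 4y³ + 79/10y² - 26/5y - 17/10 → 4y³ + 102/5y² + 24/5y - 146/5
  leading term y³: subtract (4)·g_2 from 4y³ + 102/5y² + 24/5y - 146/5 → 0
  normal form = 0.
Since the normal form is 0, p ∈ I.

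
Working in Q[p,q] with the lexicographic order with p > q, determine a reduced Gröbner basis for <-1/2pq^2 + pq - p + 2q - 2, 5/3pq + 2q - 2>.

Buchberger's algorithm terminates because the ascending chain of leading-term ideals stabilizes.

f_1 = -1/2pq^2 + pq - p + 2q - 2, LT = pq^2.
f_2 = 5/3pq + 2q - 2, LT = pq.

S(f_1,f_2): lcm = pq^2. S = -2pq + 2p - 6/5q^2 - 14/5q + 4.
  reduce S modulo (f_1, f_2):
  remainder 2p - 6/5q^2 - 2/5q + 8/5 ≠ 0; add g_3 = 2p - 6/5q^2 - 2/5q + 8/5 to the basis.

S(f_1,g_3): lcm = pq^2. S = -2pq + 2p + 3/5q^4 + 1/5q^3 - 4/5q^2 - 4q + 4.
  reduce S modulo (f_1, f_2, g_3):
  remainder 3/5q^4 + 1/5q^3 + 2/5q^2 - 6/5q ≠ 0; add g_4 = 3/5q^4 + 1/5q^3 + 2/5q^2 - 6/5q to the basis.

S(f_2,g_3): lcm = pq. S = 3/5q^3 + 1/5q^2 + 2/5q - 6/5.
  reduce S modulo (f_1, f_2, g_3, g_4):
  remainder 3/5q^3 + 1/5q^2 + 2/5q - 6/5 ≠ 0; add g_5 = 3/5q^3 + 1/5q^2 + 2/5q - 6/5 to the basis.

The other S-polynomials (S(f_1,g_4), S(f_2,g_4), S(g_3,g_4), S(f_1,g_5), S(f_2,g_5), S(g_3,g_5), S(g_4,g_5)) all reduce to 0 modulo the current basis, so we have a Gröbner basis.
Inter-reduce: drop elements whose leading term is divisible by another's, tail-reduce, and make monic.

G = {p - 3/5q^2 - 1/5q + 4/5, q^3 + 1/3q^2 + 2/3q - 2}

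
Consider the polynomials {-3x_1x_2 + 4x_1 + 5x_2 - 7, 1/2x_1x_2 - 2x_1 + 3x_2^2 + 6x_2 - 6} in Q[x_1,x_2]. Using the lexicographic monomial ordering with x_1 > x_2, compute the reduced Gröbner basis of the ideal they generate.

f_1 = -3x_1x_2 + 4x_1 + 5x_2 - 7, LT = x_1x_2.
f_2 = 1/2x_1x_2 - 2x_1 + 3x_2^2 + 6x_2 - 6, LT = x_1x_2.

S(f_1,f_2): lcm = x_1x_2. S = 8/3x_1 - 6x_2^2 - 41/3x_2 + 43/3.
  leading term x_1: no divisor's leading term divides it; move 8/3x_1 to the remainder.
  leading term x_2^2: no divisor's leading term divides it; move -6x_2^2 to the remainder.
  leading term x_2: no divisor's leading term divides it; move -41/3x_2 to the remainder.
  leading term 1: no divisor's leading term divides it; move 43/3 to the remainder.
  remainder 8/3x_1 - 6x_2^2 - 41/3x_2 + 43/3 ≠ 0; add g_3 = 8/3x_1 - 6x_2^2 - 41/3x_2 + 43/3 to the basis.

S(f_1,g_3): lcm = x_1x_2. S = -4/3x_1 + 9/4x_2^3 + 41/8x_2^2 - 169/24x_2 + 7/3.
  leading term x_1: subtract (-1/2)·g_3 from -4/3x_1 + 9/4x_2^3 + 41/8x_2^2 - 169/24x_2 + 7/3 → 9/4x_2^3 + 17/8x_2^2 - 111/8x_2 + 19/2
  leading term x_2^3: no divisor's leading term divides it; move 9/4x_2^3 to the remainder.
  leading term x_2^2: no divisor's leading term divides it; move 17/8x_2^2 to the remainder.
  leading term x_2: no divisor's leading term divides it; move -111/8x_2 to the remainder.
  leading term 1: no divisor's leading term divides it; move 19/2 to the remainder.
  remainder 9/4x_2^3 + 17/8x_2^2 - 111/8x_2 + 19/2 ≠ 0; add g_4 = 9/4x_2^3 + 17/8x_2^2 - 111/8x_2 + 19/2 to the basis.

The other S-polynomials (S(f_2,g_3), S(f_1,g_4), S(f_2,g_4), S(g_3,g_4)) all reduce to 0 modulo the current basis, so we have a Gröbner basis.
Inter-reduce: drop elements whose leading term is divisible by another's, tail-reduce, and make monic.

G = {x_1 - 9/4x_2^2 - 41/8x_2 + 43/8, x_2^3 + 17/18x_2^2 - 37/6x_2 + 38/9}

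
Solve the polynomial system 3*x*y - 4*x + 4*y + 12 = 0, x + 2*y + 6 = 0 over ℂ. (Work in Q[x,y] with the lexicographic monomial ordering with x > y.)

{(0, -3), (-10, 2)}

Compute a lex Gröbner basis by Buchberger's algorithm.
f_1 = 3*x*y - 4*x + 4*y + 12, LT = x*y.
f_2 = x + 2*y + 6, LT = x.

S(f_1,f_2): lcm = x*y. S = -4/3*x - 2*y**2 - 14/3*y + 4.
  leading term x: subtract (-4/3)·f_2 from -4/3*x - 2*y**2 - 14/3*y + 4 → -2*y**2 - 2*y + 12
  leading term y**2: no divisor's leading term divides it; move -2*y**2 to the remainder.
  leading term y: no divisor's leading term divides it; move -2*y to the remainder.
  leading term 1: no divisor's leading term divides it; move 12 to the remainder.
  remainder -2*y**2 - 2*y + 12 ≠ 0; add h_3 = -2*y**2 - 2*y + 12 to the basis.

The other S-polynomials (S(f_1,h_3), S(f_2,h_3)) all reduce to 0 modulo the current basis, so we have a Gröbner basis.
Inter-reduce: drop elements whose leading term is divisible by another's, tail-reduce, and make monic.
Reduced Gröbner basis: {x + 2*y + 6, y**2 + y - 6}.

The lex basis is triangular: the last element involves only y. Solving y**2 + y - 6 = 0 gives y ∈ {-3, 2}; substituting each value into the earlier elements determines the remaining variables.
  y = -3: the earlier basis element becomes x = 0, giving x = 0 — point (0, -3).
  y = 2: the earlier basis element becomes x + 10 = 0, giving x = -10 — point (-10, 2).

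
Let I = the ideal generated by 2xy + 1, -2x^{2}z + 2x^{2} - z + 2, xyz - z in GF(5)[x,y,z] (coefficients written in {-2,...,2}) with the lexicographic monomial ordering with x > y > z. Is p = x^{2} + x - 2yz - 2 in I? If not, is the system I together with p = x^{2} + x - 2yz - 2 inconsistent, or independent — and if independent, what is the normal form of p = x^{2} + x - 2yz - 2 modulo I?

x^{2} + x - 2yz - 2 is independent of I; its normal form modulo I is 2y + 2.

First compute the reduced Gröbner basis of I by Buchberger's algorithm.
f_1 = 2xy + 1, LT = xy.
f_2 = -2x^{2}z + 2x^{2} - z + 2, LT = x^{2}z.
f_3 = xyz - z, LT = xyz.

S(f_1,f_2): lcm = x^{2}yz. S = x^{2}y - 2xz + 2yz + y.
  leading term x^{2}y: subtract (-2x)·f_1 from x^{2}y - 2xz + 2yz + y → -2xz + 2x + 2yz + y
  leading term xz: no divisor's leading term divides it; move -2xz to the remainder.
  leading term x: no divisor's leading term divides it; move 2x to the remainder.
  leading term yz: no divisor's leading term divides it; move 2yz to the remainder.
  leading term y: no divisor's leading term divides it; move y to the remainder.
  remainder -2xz + 2x + 2yz + y ≠ 0; add h_4 = -2xz + 2x + 2yz + y to the basis.

S(f_1,f_3): lcm = xyz. S = -z.
  leading term z: no divisor's leading term divides it; move -z to the remainder.
  remainder -z ≠ 0; add h_5 = -z to the basis.

S(f_2,f_3): lcm = x^{2}yz. S = -x^{2}y + xz - 2yz - y.
  leading term x^{2}y: subtract (2x)·f_1 from -x^{2}y + xz - 2yz - y → xz - 2x - 2yz - y
  leading term xz: subtract (2)·h_4 from xz - 2x - 2yz - y → -x - yz + 2y
  leading term x: no divisor's leading term divides it; move -x to the remainder.
  leading term yz: subtract (y)·h_5 from -yz + 2y → 2y
  leading term y: no divisor's leading term divides it; move 2y to the remainder.
  remainder -x + 2y ≠ 0; add h_6 = -x + 2y to the basis.

S(f_1,h_4): lcm = xyz. S = xy + y^{2}z - 2y^{2} - 2z.
  leading term xy: subtract (-2)·f_1 from xy + y^{2}z - 2y^{2} - 2z → y^{2}z - 2y^{2} - 2z + 2
  leading term y^{2}z: subtract (-y^{2})·h_5 from y^{2}z - 2y^{2} - 2z + 2 → -2y^{2} - 2z + 2
  leading term y^{2}: no divisor's leading term divides it; move -2y^{2} to the remainder.
  leading term z: subtract (2)·h_5 from -2z + 2 → 2
  leading term 1: no divisor's leading term divides it; move 2 to the remainder.
  remainder -2y^{2} + 2 ≠ 0; add h_7 = -2y^{2} + 2 to the basis.

The other S-polynomials (S(f_2,h_4), S(f_3,h_4), S(f_1,h_5), S(f_2,h_5), S(f_3,h_5), S(h_4,h_5), S(f_1,h_6), S(f_2,h_6), S(f_3,h_6), S(h_4,h_6), S(h_5,h_6), S(f_1,h_7), S(f_2,h_7), S(f_3,h_7), S(h_4,h_7), S(h_5,h_7), S(h_6,h_7)) all reduce to 0 modulo the current basis, so we have a Gröbner basis.
Inter-reduce: drop elements whose leading term is divisible by another's, tail-reduce, and make monic.
Reduced Gröbner basis: {x - 2y, y^{2} - 1, z}.
Label its elements g_1 = x - 2y, g_2 = y^{2} - 1, g_3 = z.

Reduce p = x^{2} + x - 2yz - 2 modulo G:
  leading term x^{2}: subtract (x)·g_1 from x^{2} + x - 2yz - 2 → 2xy + x - 2yz - 2
  leading term xy: subtract (2y)·g_1 from 2xy + x - 2yz - 2 → x - y^{2} - 2yz - 2
  leading term x: subtract (1)·g_1 from x - y^{2} - 2yz - 2 → -y^{2} - 2yz + 2y - 2
  leading term y^{2}: subtract (-1)·g_2 from -y^{2} - 2yz + 2y - 2 → -2yz + 2y + 2
  leading term yz: subtract (-2y)·g_3 from -2yz + 2y + 2 → 2y + 2
  leading term y: no divisor's leading term divides it; move 2y to the remainder.
  leading term 1: no divisor's leading term divides it; move 2 to the remainder.
  normal form = 2y + 2.
The normal form is nonzero, so p ∉ I. Since p minus its normal form lies in I, I + (p) = I + (r) where r = 2y + 2; decide whether this ideal is the whole ring.
Run Buchberger on G together with r (pairs among the g_i already reduce to 0 since G is a Gröbner basis):
g_1 = x - 2y, LT = x.
g_2 = y^{2} - 1, LT = y^{2}.
g_3 = z, LT = z.
r = 2y + 2, LT = y.

The S-polynomials (S(g_1,g_2), S(g_1,g_3), S(g_1,r), S(g_2,g_3), S(g_2,r), S(g_3,r)) all reduce to 0 modulo the current basis, so we have a Gröbner basis.
Inter-reduce: drop elements whose leading term is divisible by another's, tail-reduce, and make monic.
Reduced Gröbner basis: {x + 2, y + 1, z}.
The reduced Gröbner basis of I + (p) is {x + 2, y + 1, z} ≠ {1}, a proper ideal, so the enlarged system stays consistent: p is independent of I, with normal form 2y + 2.

Ideal membership is decidable via reduction modulo a Gröbner basis.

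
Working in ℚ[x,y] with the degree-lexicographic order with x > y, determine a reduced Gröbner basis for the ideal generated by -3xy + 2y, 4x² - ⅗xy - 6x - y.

f_1 = -3xy + 2y, LT = xy.
f_2 = 4x² - ⅗xy - 6x - y, LT = x².

S(f_1,f_2): lcm = x²y. S = 3/20xy² + ⅚xy + ¼y².
  leading term xy²: subtract (-1/20y)·f_1 from 3/20xy² + ⅚xy + ¼y² → ⅚xy + 7/20y²
  leading term xy: subtract (-5/18)·f_1 from ⅚xy + 7/20y² → 7/20y² + 5/9y
  leading term y²: no divisor's leading term divides it; move 7/20y² to the remainder.
  leading term y: no divisor's leading term divides it; move 5/9y to the remainder.
  remainder 7/20y² + 5/9y ≠ 0; add g_3 = 7/20y² + 5/9y to the basis.

The other S-polynomials (S(f_1,g_3), S(f_2,g_3)) all reduce to 0 modulo the current basis, so we have a Gröbner basis.

G = {x² - 3/2x - 7/20y, xy - ⅔y, y² + 100/63y}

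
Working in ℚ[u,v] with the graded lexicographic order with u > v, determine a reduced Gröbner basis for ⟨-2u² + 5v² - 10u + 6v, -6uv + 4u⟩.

G = {v³ + 8/15v² - ⅘v, u² - 5/2v² + 5u - 3v, uv - ⅔u}

f_1 = -2u² + 5v² - 10u + 6v, LT = u².
f_2 = -6uv + 4u, LT = uv.

S(f_1,f_2): lcm = u²v. S = -5/2v³ + ⅔u² + 5uv - 3v².
  reduce S modulo (f_1, f_2):
  remainder -5/2v³ - 4/3v² + 2v ≠ 0; add g_3 = -5/2v³ - 4/3v² + 2v to the basis.

The other S-polynomials (S(f_1,g_3), S(f_2,g_3)) all reduce to 0 modulo the current basis, so we have a Gröbner basis.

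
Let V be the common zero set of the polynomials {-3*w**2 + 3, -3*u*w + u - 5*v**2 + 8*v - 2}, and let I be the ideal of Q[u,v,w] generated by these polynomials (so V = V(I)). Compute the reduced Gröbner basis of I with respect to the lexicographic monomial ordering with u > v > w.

f_1 = -3*w**2 + 3, LT = w**2.
f_2 = -3*u*w + u - 5*v**2 + 8*v - 2, LT = u*w.

S(f_1,f_2): lcm = u*w**2. S = 1/3*u*w - u - 5/3*v**2*w + 8/3*v*w - 2/3*w.
  leading term u*w: subtract (-1/9)·f_2 from 1/3*u*w - u - 5/3*v**2*w + 8/3*v*w - 2/3*w → -8/9*u - 5/3*v**2*w - 5/9*v**2 + 8/3*v*w + 8/9*v - 2/3*w - 2/9
  leading term u: no divisor's leading term divides it; move -8/9*u to the remainder.
  leading term v**2*w: no divisor's leading term divides it; move -5/3*v**2*w to the remainder.
  leading term v**2: no divisor's leading term divides it; move -5/9*v**2 to the remainder.
  leading term v*w: no divisor's leading term divides it; move 8/3*v*w to the remainder.
  leading term v: no divisor's leading term divides it; move 8/9*v to the remainder.
  leading term w: no divisor's leading term divides it; move -2/3*w to the remainder.
  leading term 1: no divisor's leading term divides it; move -2/9 to the remainder.
  remainder -8/9*u - 5/3*v**2*w - 5/9*v**2 + 8/3*v*w + 8/9*v - 2/3*w - 2/9 ≠ 0; add g_3 = -8/9*u - 5/3*v**2*w - 5/9*v**2 + 8/3*v*w + 8/9*v - 2/3*w - 2/9 to the basis.

S(f_1,g_3): leading monomials are coprime, so the S-polynomial reduces to 0 (Buchberger's first criterion).
S(f_2,g_3): lcm = u*w. S = -1/3*u - 15/8*v**2*w**2 - 5/8*v**2*w + 5/3*v**2 + 3*v*w**2 + v*w - 8/3*v - 3/4*w**2 - 1/4*w + 2/3.
  leading term u: subtract (3/8)·g_3 from -1/3*u - 15/8*v**2*w**2 - 5/8*v**2*w + 5/3*v**2 + 3*v*w**2 + v*w - 8/3*v - 3/4*w**2 - 1/4*w + 2/3 → -15/8*v**2*w**2 + 15/8*v**2 + 3*v*w**2 - 3*v - 3/4*w**2 + 3/4
  leading term v**2*w**2: subtract (5/8*v**2)·f_1 from -15/8*v**2*w**2 + 15/8*v**2 + 3*v*w**2 - 3*v - 3/4*w**2 + 3/4 → 3*v*w**2 - 3*v - 3/4*w**2 + 3/4
  leading term v*w**2: subtract (-v)·f_1 from 3*v*w**2 - 3*v - 3/4*w**2 + 3/4 → -3/4*w**2 + 3/4
  leading term w**2: subtract (1/4)·f_1 from -3/4*w**2 + 3/4 → 0
  remainder 0.

Every S-polynomial of the final basis reduces to 0, so we have a Gröbner basis.
Inter-reduce: drop elements whose leading term is divisible by another's, tail-reduce, and make monic.

G = {u + 15/8*v**2*w + 5/8*v**2 - 3*v*w - v + 3/4*w + 1/4, w**2 - 1}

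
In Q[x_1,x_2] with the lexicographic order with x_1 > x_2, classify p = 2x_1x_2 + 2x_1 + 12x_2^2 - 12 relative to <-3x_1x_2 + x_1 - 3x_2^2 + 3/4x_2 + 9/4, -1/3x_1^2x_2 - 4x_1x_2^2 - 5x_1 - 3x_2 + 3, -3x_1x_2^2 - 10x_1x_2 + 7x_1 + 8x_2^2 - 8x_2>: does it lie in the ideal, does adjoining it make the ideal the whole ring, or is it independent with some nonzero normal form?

First compute the reduced Gröbner basis of I by Buchberger's algorithm.
f_1 = -3x_1x_2 + x_1 - 3x_2^2 + 3/4x_2 + 9/4, LT = x_1x_2.
f_2 = -1/3x_1^2x_2 - 4x_1x_2^2 - 5x_1 - 3x_2 + 3, LT = x_1^2x_2.
f_3 = -3x_1x_2^2 - 10x_1x_2 + 7x_1 + 8x_2^2 - 8x_2, LT = x_1x_2^2.

S(f_1,f_2): lcm = x_1^2x_2. S = -1/3x_1^2 - 11x_1x_2^2 - 1/4x_1x_2 - 63/4x_1 - 9x_2 + 9.
  reduce S modulo (f_1, f_2, f_3):
  remainder -1/3x_1^2 - 307/18x_1 + 11x_2^3 + 7/6x_2^2 - 875/48x_2 + 97/16 ≠ 0; add h_4 = -1/3x_1^2 - 307/18x_1 + 11x_2^3 + 7/6x_2^2 - 875/48x_2 + 97/16 to the basis.

S(f_1,f_3): lcm = x_1x_2^2. S = -11/3x_1x_2 + 7/3x_1 + x_2^3 + 29/12x_2^2 - 41/12x_2.
  reduce S modulo (f_1, f_2, f_3, h_4):
  remainder 10/9x_1 + x_2^3 + 73/12x_2^2 - 13/3x_2 - 11/4 ≠ 0; add h_5 = 10/9x_1 + x_2^3 + 73/12x_2^2 - 13/3x_2 - 11/4 to the basis.

S(f_2,f_3): lcm = x_1^2x_2^2. S = -10/3x_1^2x_2 + 7/3x_1^2 + 12x_1x_2^3 + 8/3x_1x_2^2 + 37/3x_1x_2 + 9x_2^2 - 9x_2.
  reduce S modulo (f_1, f_2, f_3, h_4, h_5):
  remainder -12x_2^4 + 1049/12x_2^3 + 48809/144x_2^2 - 43055/144x_2 - 923/8 ≠ 0; add h_6 = -12x_2^4 + 1049/12x_2^3 + 48809/144x_2^2 - 43055/144x_2 - 923/8 to the basis.

S(f_1,h_4): lcm = x_1^2x_2. S = -1/3x_1^2 + x_1x_2^2 - 617/12x_1x_2 - 3/4x_1 + 33x_2^4 + 7/2x_2^3 - 875/16x_2^2 + 291/16x_2.
  reduce S modulo (f_1, f_2, f_3, h_4, h_5, h_6):
  remainder 55811/240x_2^3 + 2682863/2880x_2^2 - 2305877/2880x_2 - 58151/160 ≠ 0; add h_7 = 55811/240x_2^3 + 2682863/2880x_2^2 - 2305877/2880x_2 - 58151/160 to the basis.

S(f_3,h_4): lcm = x_1^2x_2^2. S = 10/3x_1^2x_2 - 7/3x_1^2 - 323/6x_1x_2^2 + 8/3x_1x_2 + 33x_2^5 + 7/2x_2^4 - 875/16x_2^3 + 291/16x_2^2.
  reduce S modulo (f_1, f_2, f_3, h_4, h_5, h_6, h_7):
  remainder -456118598339/96441408x_2^2 + 158161321901/55109376x_2 + 79705015561/42862848 ≠ 0; add h_8 = -456118598339/96441408x_2^2 + 158161321901/55109376x_2 + 79705015561/42862848 to the basis.

S(f_1,h_5): lcm = x_1x_2. S = -1/3x_1 - 9/10x_2^4 - 219/40x_2^3 + 49/10x_2^2 + 89/40x_2 - 3/4.
  reduce S modulo (f_1, f_2, f_3, h_4, h_5, h_6, h_7, h_8):
  remainder 476278395741/3648948786712x_2 - 476278395741/3648948786712 ≠ 0; add h_9 = 476278395741/3648948786712x_2 - 476278395741/3648948786712 to the basis.

The other S-polynomials (S(f_2,h_4), S(f_2,h_5), S(f_3,h_5), S(h_4,h_5), S(f_1,h_6), S(f_2,h_6), S(f_3,h_6), S(h_4,h_6), S(h_5,h_6), S(f_1,h_7), S(f_2,h_7), S(f_3,h_7), S(h_4,h_7), S(h_5,h_7), S(h_6,h_7), S(f_1,h_8), S(f_2,h_8), S(f_3,h_8), S(h_4,h_8), S(h_5,h_8), S(h_6,h_8), S(h_7,h_8), S(f_1,h_9), S(f_2,h_9), S(f_3,h_9), S(h_4,h_9), S(h_5,h_9), S(h_6,h_9), S(h_7,h_9), S(h_8,h_9)) all reduce to 0 modulo the current basis, so we have a Gröbner basis.
Inter-reduce: drop elements whose leading term is divisible by another's, tail-reduce, and make monic.
Reduced Gröbner basis: {x_1, x_2 - 1}.
Label its elements g_1 = x_1, g_2 = x_2 - 1.

Reduce p = 2x_1x_2 + 2x_1 + 12x_2^2 - 12 modulo G:
  leading term x_1x_2: subtract (2x_2)·g_1 from 2x_1x_2 + 2x_1 + 12x_2^2 - 12 → 2x_1 + 12x_2^2 - 12
  leading term x_1: subtract (2)·g_1 from 2x_1 + 12x_2^2 - 12 → 12x_2^2 - 12
  leading term x_2^2: subtract (12x_2)·g_2 from 12x_2^2 - 12 → 12x_2 - 12
  leading term x_2: subtract (12)·g_2 from 12x_2 - 12 → 0
  normal form = 0.
Since the normal form is 0, p ∈ I.

2x_1x_2 + 2x_1 + 12x_2^2 - 12 lies in I (it reduces to 0).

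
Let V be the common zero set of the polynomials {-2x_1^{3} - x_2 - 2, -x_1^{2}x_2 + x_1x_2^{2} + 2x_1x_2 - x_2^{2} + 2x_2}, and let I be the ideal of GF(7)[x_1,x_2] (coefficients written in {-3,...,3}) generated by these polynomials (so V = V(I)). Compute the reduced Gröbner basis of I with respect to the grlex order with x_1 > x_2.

f_1 = -2x_1^{3} - x_2 - 2, LT = x_1^{3}.
f_2 = -x_1^{2}x_2 + x_1x_2^{2} + 2x_1x_2 - x_2^{2} + 2x_2, LT = x_1^{2}x_2.

S(f_1,f_2): lcm = x_1^{3}x_2. S = x_1^{2}x_2^{2} + 2x_1^{2}x_2 - x_1x_2^{2} + 2x_1x_2 - 3x_2^{2} + x_2.
  reduce S modulo (f_1, f_2):
  remainder x_1x_2^{3} + 3x_1x_2^{2} - x_2^{3} - x_1x_2 - 3x_2^{2} - 2x_2 ≠ 0; add g_3 = x_1x_2^{3} + 3x_1x_2^{2} - x_2^{3} - x_1x_2 - 3x_2^{2} - 2x_2 to the basis.

S(f_1,g_3): lcm = x_1^{3}x_2^{3}. S = -3x_1^{3}x_2^{2} + x_1^{2}x_2^{3} + x_1^{3}x_2 + 3x_1^{2}x_2^{2} - 3x_2^{4} + 2x_1^{2}x_2 + x_2^{3}.
  reduce S modulo (f_1, f_2, g_3):
  remainder -3x_2^{4} + 3x_1x_2^{2} + 3x_2^{3} - x_1x_2 - 3x_2^{2} ≠ 0; add g_4 = -3x_2^{4} + 3x_1x_2^{2} + 3x_2^{3} - x_1x_2 - 3x_2^{2} to the basis.

S(f_2,g_3): lcm = x_1^{2}x_2^{3}. S = -x_1x_2^{4} - 3x_1^{2}x_2^{2} - x_1x_2^{3} + x_2^{4} + x_1^{2}x_2 + 3x_1x_2^{2} - 2x_2^{3} + 2x_1x_2.
  reduce S modulo (f_1, f_2, g_3, g_4):
  remainder -3x_2^{3} + 3x_1x_2 + 2x_2^{2} ≠ 0; add g_5 = -3x_2^{3} + 3x_1x_2 + 2x_2^{2} to the basis.

The other S-polynomials (S(f_1,g_4), S(f_2,g_4), S(g_3,g_4), S(f_1,g_5), S(f_2,g_5), S(g_3,g_5), S(g_4,g_5)) all reduce to 0 modulo the current basis, so we have a Gröbner basis.
Inter-reduce: drop elements whose leading term is divisible by another's, tail-reduce, and make monic.

G = {x_1^{3} - 3x_2 + 1, x_1^{2}x_2 - x_1x_2^{2} - 2x_1x_2 + x_2^{2} - 2x_2, x_2^{3} - x_1x_2 - 3x_2^{2}}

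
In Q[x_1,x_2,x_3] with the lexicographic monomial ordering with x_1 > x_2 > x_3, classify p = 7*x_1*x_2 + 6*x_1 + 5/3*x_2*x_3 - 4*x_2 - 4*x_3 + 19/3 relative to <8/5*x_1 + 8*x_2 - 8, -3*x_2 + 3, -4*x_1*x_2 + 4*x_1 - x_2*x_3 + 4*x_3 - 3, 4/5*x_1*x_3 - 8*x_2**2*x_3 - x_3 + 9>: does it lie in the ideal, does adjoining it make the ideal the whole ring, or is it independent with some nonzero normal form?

7*x_1*x_2 + 6*x_1 + 5/3*x_2*x_3 - 4*x_2 - 4*x_3 + 19/3 lies in I (it reduces to 0).

First compute the reduced Gröbner basis of I by Buchberger's algorithm.
f_1 = 8/5*x_1 + 8*x_2 - 8, LT = x_1.
f_2 = -3*x_2 + 3, LT = x_2.
f_3 = -4*x_1*x_2 + 4*x_1 - x_2*x_3 + 4*x_3 - 3, LT = x_1*x_2.
f_4 = 4/5*x_1*x_3 - 8*x_2**2*x_3 - x_3 + 9, LT = x_1*x_3.

S(f_1,f_3): lcm = x_1*x_2. S = x_1 + 5*x_2**2 - 1/4*x_2*x_3 - 5*x_2 + x_3 - 3/4.
  reduce S modulo (f_1, f_2, f_3, f_4):
  remainder 3/4*x_3 - 3/4 ≠ 0; add h_5 = 3/4*x_3 - 3/4 to the basis.

The other S-polynomials (S(f_1,f_2), S(f_1,f_4), S(f_2,f_3), S(f_2,f_4), S(f_3,f_4), S(f_1,h_5), S(f_2,h_5), S(f_3,h_5), S(f_4,h_5)) all reduce to 0 modulo the current basis, so we have a Gröbner basis.
Inter-reduce: drop elements whose leading term is divisible by another's, tail-reduce, and make monic.
Reduced Gröbner basis: {x_1, x_2 - 1, x_3 - 1}.
Label its elements g_1 = x_1, g_2 = x_2 - 1, g_3 = x_3 - 1.

Reduce p = 7*x_1*x_2 + 6*x_1 + 5/3*x_2*x_3 - 4*x_2 - 4*x_3 + 19/3 modulo G:
  leading term x_1*x_2: subtract (7*x_2)·g_1 from 7*x_1*x_2 + 6*x_1 + 5/3*x_2*x_3 - 4*x_2 - 4*x_3 + 19/3 → 6*x_1 + 5/3*x_2*x_3 - 4*x_2 - 4*x_3 + 19/3
  leading term x_1: subtract (6)·g_1 from 6*x_1 + 5/3*x_2*x_3 - 4*x_2 - 4*x_3 + 19/3 → 5/3*x_2*x_3 - 4*x_2 - 4*x_3 + 19/3
  leading term x_2*x_3: subtract (5/3*x_3)·g_2 from 5/3*x_2*x_3 - 4*x_2 - 4*x_3 + 19/3 → -4*x_2 - 7/3*x_3 + 19/3
  leading term x_2: subtract (-4)·g_2 from -4*x_2 - 7/3*x_3 + 19/3 → -7/3*x_3 + 7/3
  leading term x_3: subtract (-7/3)·g_3 from -7/3*x_3 + 7/3 → 0
  normal form = 0.
Since the normal form is 0, p ∈ I.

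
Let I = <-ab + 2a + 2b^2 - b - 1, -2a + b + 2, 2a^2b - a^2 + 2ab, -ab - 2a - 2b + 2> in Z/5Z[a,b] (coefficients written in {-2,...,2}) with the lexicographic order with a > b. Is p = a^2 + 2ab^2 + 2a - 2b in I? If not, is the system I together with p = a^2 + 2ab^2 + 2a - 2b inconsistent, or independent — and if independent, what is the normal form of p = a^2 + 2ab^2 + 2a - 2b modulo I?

First compute the reduced Gröbner basis of I by Buchberger's algorithm.
f_1 = -ab + 2a + 2b^2 - b - 1, LT = ab.
f_2 = -2a + b + 2, LT = a.
f_3 = 2a^2b - a^2 + 2ab, LT = a^2b.
f_4 = -ab - 2a - 2b + 2, LT = ab.

S(f_1,f_2): lcm = ab. S = -2a + b^2 + 2b + 1.
  leading term a: subtract (1)·f_2 from -2a + b^2 + 2b + 1 → b^2 + b - 1
  leading term b^2: no divisor's leading term divides it; move b^2 to the remainder.
  leading term b: no divisor's leading term divides it; move b to the remainder.
  leading term 1: no divisor's leading term divides it; move -1 to the remainder.
  remainder b^2 + b - 1 ≠ 0; add h_5 = b^2 + b - 1 to the basis.

S(f_1,f_4): lcm = ab. S = a - 2b^2 - b - 2.
  leading term a: subtract (2)·f_2 from a - 2b^2 - b - 2 → -2b^2 + 2b - 1
  leading term b^2: subtract (-2)·h_5 from -2b^2 + 2b - 1 → -b + 2
  leading term b: no divisor's leading term divides it; move -b to the remainder.
  leading term 1: no divisor's leading term divides it; move 2 to the remainder.
  remainder -b + 2 ≠ 0; add h_6 = -b + 2 to the basis.

The other S-polynomials (S(f_1,f_3), S(f_2,f_3), S(f_2,f_4), S(f_3,f_4), S(f_1,h_5), S(f_2,h_5), S(f_3,h_5), S(f_4,h_5), S(f_1,h_6), S(f_2,h_6), S(f_3,h_6), S(f_4,h_6), S(h_5,h_6)) all reduce to 0 modulo the current basis, so we have a Gröbner basis.
Inter-reduce: drop elements whose leading term is divisible by another's, tail-reduce, and make monic.
Reduced Gröbner basis: {a - 2, b - 2}.
Label its elements g_1 = a - 2, g_2 = b - 2.

Reduce p = a^2 + 2ab^2 + 2a - 2b modulo G:
  leading term a^2: subtract (a)·g_1 from a^2 + 2ab^2 + 2a - 2b → 2ab^2 - a - 2b
  leading term ab^2: subtract (2b^2)·g_1 from 2ab^2 - a - 2b → -a - b^2 - 2b
  leading term a: subtract (-1)·g_1 from -a - b^2 - 2b → -b^2 - 2b - 2
  leading term b^2: subtract (-b)·g_2 from -b^2 - 2b - 2 → b - 2
  leading term b: subtract (1)·g_2 from b - 2 → 0
  normal form = 0.
Since the normal form is 0, p ∈ I.

The remainder on division by a Gröbner basis is unique — it is the normal form.

a^2 + 2ab^2 + 2a - 2b lies in I (it reduces to 0).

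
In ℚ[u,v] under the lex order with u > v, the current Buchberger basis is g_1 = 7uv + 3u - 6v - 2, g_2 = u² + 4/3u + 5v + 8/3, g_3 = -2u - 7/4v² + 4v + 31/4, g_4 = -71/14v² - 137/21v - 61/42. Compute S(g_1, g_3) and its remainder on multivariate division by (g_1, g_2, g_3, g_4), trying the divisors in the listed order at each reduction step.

lcm(LM(g_1), LM(g_3)) = uv.
S = (lcm/LT(g_1))·g_1 − (lcm/LT(g_3))·g_3 = 3/7u - ⅞v³ + 2v² + 169/56v - 2/7.
Reduce S modulo (g_1, g_2, g_3, g_4) in that order:
  leading term u: subtract (-3/14)·g_3 from 3/7u - ⅞v³ + 2v² + 169/56v - 2/7 → -⅞v³ + 13/8v² + 31/8v + 11/8
  leading term v³: subtract (49/284v)·g_4 from -⅞v³ + 13/8v² + 31/8v + 11/8 → 4687/1704v² + 3515/852v + 11/8
  leading term v²: subtract (-32809/60492)·g_4 from 4687/1704v² + 3515/852v + 11/8 → 26644/45369v + 26644/45369
  leading term v: no divisor's leading term divides it; move 26644/45369v to the remainder.
  leading term 1: no divisor's leading term divides it; move 26644/45369 to the remainder.
The remainder 26644/45369v + 26644/45369 is nonzero, so it would be added as the next basis element.
This is the inner loop of Buchberger's algorithm — each nonzero remainder becomes a new basis element.

S(g_1, g_3) = 3/7u - ⅞v³ + 2v² + 169/56v - 2/7; remainder on division = 26644/45369v + 26644/45369.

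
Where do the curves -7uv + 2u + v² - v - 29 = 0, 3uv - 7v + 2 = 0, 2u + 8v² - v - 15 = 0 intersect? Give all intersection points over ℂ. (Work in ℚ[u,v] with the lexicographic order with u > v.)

{(3, -1)}

Compute a lex Gröbner basis by Buchberger's algorithm.
f_1 = -7uv + 2u + v² - v - 29, LT = uv.
f_2 = 3uv - 7v + 2, LT = uv.
f_3 = 2u + 8v² - v - 15, LT = u.

S(f_1,f_2): lcm = uv. S = -2/7u - 1/7v² + 52/21v + 73/21.
  leading term u: subtract (-1/7)·f_3 from -2/7u - 1/7v² + 52/21v + 73/21 → v² + 7/3v + 4/3
  leading term v²: no divisor's leading term divides it; move v² to the remainder.
  leading term v: no divisor's leading term divides it; move 7/3v to the remainder.
  leading term 1: no divisor's leading term divides it; move 4/3 to the remainder.
  remainder v² + 7/3v + 4/3 ≠ 0; add h_4 = v² + 7/3v + 4/3 to the basis.

S(f_1,f_3): lcm = uv. S = -2/7u - 4v³ + 5/14v² + 107/14v + 29/7.
  leading term u: subtract (-1/7)·f_3 from -2/7u - 4v³ + 5/14v² + 107/14v + 29/7 → -4v³ + 3/2v² + 15/2v + 2
  leading term v³: subtract (-4v)·h_4 from -4v³ + 3/2v² + 15/2v + 2 → 65/6v² + 77/6v + 2
  leading term v²: subtract (65/6)·h_4 from 65/6v² + 77/6v + 2 → -112/9v - 112/9
  leading term v: no divisor's leading term divides it; move -112/9v to the remainder.
  leading term 1: no divisor's leading term divides it; move -112/9 to the remainder.
  remainder -112/9v - 112/9 ≠ 0; add h_5 = -112/9v - 112/9 to the basis.

S(f_2,f_3): lcm = uv. S = -4v³ + ½v² + 31/6v + ⅔.
  leading term v³: subtract (-4v)·h_4 from -4v³ + ½v² + 31/6v + ⅔ → 59/6v² + 21/2v + ⅔
  leading term v²: subtract (59/6)·h_4 from 59/6v² + 21/2v + ⅔ → -112/9v - 112/9
  leading term v: subtract (1)·h_5 from -112/9v - 112/9 → 0
  remainder 0.

S(f_1,h_4): lcm = uv². S = -55/21uv - 4/3u - 1/7v³ + 1/7v² + 29/7v.
  leading term uv: subtract (55/147)·f_1 from -55/21uv - 4/3u - 1/7v³ + 1/7v² + 29/7v → -102/49u - 1/7v³ - 34/147v² + 664/147v + 1595/147
  leading term u: subtract (-51/49)·f_3 from -102/49u - 1/7v³ - 34/147v² + 664/147v + 1595/147 → -1/7v³ + 170/21v² + 73/21v - 100/21
  leading term v³: subtract (-1/7v)·h_4 from -1/7v³ + 170/21v² + 73/21v - 100/21 → 59/7v² + 11/3v - 100/21
  leading term v²: subtract (59/7)·h_4 from 59/7v² + 11/3v - 100/21 → -16v - 16
  leading term v: subtract (9/7)·h_5 from -16v - 16 → 0
  remainder 0.

S(f_2,h_4): lcm = uv². S = -7/3uv - 4/3u - 7/3v² + ⅔v.
  leading term uv: subtract (⅓)·f_1 from -7/3uv - 4/3u - 7/3v² + ⅔v → -2u - 8/3v² + v + 29/3
  leading term u: subtract (-1)·f_3 from -2u - 8/3v² + v + 29/3 → 16/3v² - 16/3
  leading term v²: subtract (16/3)·h_4 from 16/3v² - 16/3 → -112/9v - 112/9
  leading term v: subtract (1)·h_5 from -112/9v - 112/9 → 0
  remainder 0.

S(f_3,h_4): leading monomials are coprime, so the S-polynomial reduces to 0 (Buchberger's first criterion).
S(f_1,h_5): lcm = uv. S = -9/7u - 1/7v² + 1/7v + 29/7.
  leading term u: subtract (-9/14)·f_3 from -9/7u - 1/7v² + 1/7v + 29/7 → 5v² - ½v - 11/2
  leading term v²: subtract (5)·h_4 from 5v² - ½v - 11/2 → -73/6v - 73/6
  leading term v: subtract (219/224)·h_5 from -73/6v - 73/6 → 0
  remainder 0.

S(f_2,h_5): lcm = uv. S = -u - 7/3v + ⅔.
  leading term u: subtract (-½)·f_3 from -u - 7/3v + ⅔ → 4v² - 17/6v - 41/6
  leading term v²: subtract (4)·h_4 from 4v² - 17/6v - 41/6 → -73/6v - 73/6
  leading term v: subtract (219/224)·h_5 from -73/6v - 73/6 → 0
  remainder 0.

S(f_3,h_5): leading monomials are coprime, so the S-polynomial reduces to 0 (Buchberger's first criterion).
S(h_4,h_5): lcm = v². S = 4/3v + 4/3.
  leading term v: subtract (-3/28)·h_5 from 4/3v + 4/3 → 0
  remainder 0.

Every S-polynomial of the final basis reduces to 0, so we have a Gröbner basis.
Inter-reduce: drop elements whose leading term is divisible by another's, tail-reduce, and make monic.
Reduced Gröbner basis: {u - 3, v + 1}.

The lex basis is triangular: the last element involves only v. Solving v + 1 = 0 gives v ∈ {-1}; substituting each value into the earlier elements determines the remaining variables.
  v = -1: the earlier basis element becomes u - 3 = 0, giving u = 3 — point (3, -1).
Substituting each solution back into the original system confirms all equations vanish.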